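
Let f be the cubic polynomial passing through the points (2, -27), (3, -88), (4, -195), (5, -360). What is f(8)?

-1323

Write f(s) = as^3 + bs^2 + cs + d. Substituting each data point gives a linear system:
  8a + 4b + 2c + d = -27
  27a + 9b + 3c + d = -88
  64a + 16b + 4c + d = -195
  125a + 25b + 5c + d = -360
Solving the system yields a = -2, b = -5, c = 2, d = 5.
So f(s) = -2s^3 - 5s^2 + 2s + 5.
Then f(8) = -1323.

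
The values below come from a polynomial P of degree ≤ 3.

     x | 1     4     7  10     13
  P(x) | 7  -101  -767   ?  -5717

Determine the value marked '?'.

The 4 known points determine the degree-3 polynomial uniquely.
Write P(x) = ax^3 + bx^2 + cx + d. Substituting each data point gives a linear system:
  a + b + c + d = 7
  64a + 16b + 4c + d = -101
  343a + 49b + 7c + d = -767
  2197a + 169b + 13c + d = -5717
Solving the system yields a = -3, b = 5, c = 2, d = 3.
So P(x) = -3x³ + 5x² + 2x + 3.
Then P(10) = -2477.

-2477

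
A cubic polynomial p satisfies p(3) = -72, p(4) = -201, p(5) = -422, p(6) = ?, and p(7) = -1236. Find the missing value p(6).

-759

The 4 known points determine the degree-3 polynomial uniquely.
Write p(t) = at^3 + bt^2 + ct + d. Substituting each data point gives a linear system:
  27a + 9b + 3c + d = -72
  64a + 16b + 4c + d = -201
  125a + 25b + 5c + d = -422
  343a + 49b + 7c + d = -1236
Solving the system yields a = -4, b = 2, c = 5, d = 3.
So p(t) = -4t³ + 2t² + 5t + 3.
Then p(6) = -759.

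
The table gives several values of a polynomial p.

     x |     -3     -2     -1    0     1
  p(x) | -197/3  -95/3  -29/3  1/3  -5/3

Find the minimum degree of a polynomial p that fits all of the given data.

Forward differences of the values at x = -3, -2, -1, 0, 1:
  p  : -197/3  -95/3  -29/3  1/3  -5/3
  Δ  : 34  22  10  -2
  Δ^2: -12  -12  -12
  Δ^3: 0  0
  Δ^4: 0
The second differences are constant (-12) and nonzero, while all higher differences vanish, so the minimal degree is 2.

2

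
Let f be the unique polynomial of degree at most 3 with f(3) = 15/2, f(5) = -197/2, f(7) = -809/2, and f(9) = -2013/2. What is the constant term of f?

3/2

Write f(s) = as^3 + bs^2 + cs + d. Substituting each data point gives a linear system:
  27a + 9b + 3c + d = 15/2
  125a + 25b + 5c + d = -197/2
  343a + 49b + 7c + d = -809/2
  729a + 81b + 9c + d = -2013/2
Solving the system yields a = -2, b = 5, c = 5, d = 3/2.
So f(s) = -2s^3 + 5s^2 + 5s + 3/2.
The constant term is 3/2.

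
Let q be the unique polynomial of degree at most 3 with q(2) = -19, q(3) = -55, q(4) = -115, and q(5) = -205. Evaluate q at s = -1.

5

Write q(s) = as^3 + bs^2 + cs + d. Substituting each data point gives a linear system:
  8a + 4b + 2c + d = -19
  27a + 9b + 3c + d = -55
  64a + 16b + 4c + d = -115
  125a + 25b + 5c + d = -205
Solving the system yields a = -1, b = -3, c = -2, d = 5.
So q(s) = -s^3 - 3s^2 - 2s + 5.
Then q(-1) = 5.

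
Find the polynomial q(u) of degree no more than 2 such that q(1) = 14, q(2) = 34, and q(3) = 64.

q(u) = 5u^2 + 5u + 4

Write q(u) = au^2 + bu + c. Substituting each data point gives a linear system:
  a + b + c = 14
  4a + 2b + c = 34
  9a + 3b + c = 64
Solving the system yields a = 5, b = 5, c = 4.
So q(u) = 5u^2 + 5u + 4.
Check: q(1) = 14. ✓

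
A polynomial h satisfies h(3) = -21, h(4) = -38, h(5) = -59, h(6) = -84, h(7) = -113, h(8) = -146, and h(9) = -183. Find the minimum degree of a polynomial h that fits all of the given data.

2

Forward differences of the values at u = 3, 4, 5, 6, 7, 8, 9:
  h  : -21  -38  -59  -84  -113  -146  -183
  Δ  : -17  -21  -25  -29  -33  -37
  Δ^2: -4  -4  -4  -4  -4
  Δ^3: 0  0  0  0
  Δ^4: 0  0  0
  Δ^5: 0  0
  Δ^6: 0
The second differences are constant (-4) and nonzero, while all higher differences vanish, so the minimal degree is 2.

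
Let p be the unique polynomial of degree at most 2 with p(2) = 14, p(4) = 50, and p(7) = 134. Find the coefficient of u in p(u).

Write p(u) = au^2 + bu + c. Substituting each data point gives a linear system:
  4a + 2b + c = 14
  16a + 4b + c = 50
  49a + 7b + c = 134
Solving the system yields a = 2, b = 6, c = -6.
So p(u) = 2u² + 6u - 6.
The coefficient of u is 6.

6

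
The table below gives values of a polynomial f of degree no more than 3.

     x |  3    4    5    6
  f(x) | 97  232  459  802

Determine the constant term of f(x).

4

Write f(x) = ax^3 + bx^2 + cx + d. Substituting each data point gives a linear system:
  27a + 9b + 3c + d = 97
  64a + 16b + 4c + d = 232
  125a + 25b + 5c + d = 459
  216a + 36b + 6c + d = 802
Solving the system yields a = 4, b = -2, c = 1, d = 4.
So f(x) = 4x^3 - 2x^2 + x + 4.
The constant term is 4.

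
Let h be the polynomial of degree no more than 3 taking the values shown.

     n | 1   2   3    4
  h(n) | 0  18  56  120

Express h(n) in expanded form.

h(n) = n^3 + 4n^2 - n - 4

Write h(n) = an^3 + bn^2 + cn + d. Substituting each data point gives a linear system:
  a + b + c + d = 0
  8a + 4b + 2c + d = 18
  27a + 9b + 3c + d = 56
  64a + 16b + 4c + d = 120
Solving the system yields a = 1, b = 4, c = -1, d = -4.
So h(n) = n³ + 4n² - n - 4.
Check: h(4) = 120. ✓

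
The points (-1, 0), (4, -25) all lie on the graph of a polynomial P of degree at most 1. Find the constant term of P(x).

-5

Write P(x) = ax + b. Substituting each data point gives a linear system:
  -a + b = 0
  4a + b = -25
Solving the system yields a = -5, b = -5.
So P(x) = -5x - 5.
The constant term is -5.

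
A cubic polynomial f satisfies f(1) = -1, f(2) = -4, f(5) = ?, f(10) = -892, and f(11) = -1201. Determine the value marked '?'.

The 4 known points determine the degree-3 polynomial uniquely.
Write f(n) = an^3 + bn^2 + cn + d. Substituting each data point gives a linear system:
  a + b + c + d = -1
  8a + 4b + 2c + d = -4
  1000a + 100b + 10c + d = -892
  1331a + 121b + 11c + d = -1201
Solving the system yields a = -1, b = 1, c = 1, d = -2.
So f(n) = -n³ + n² + n - 2.
Then f(5) = -97.

-97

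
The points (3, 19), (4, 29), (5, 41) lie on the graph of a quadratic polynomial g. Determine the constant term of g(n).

1

Write g(n) = an^2 + bn + c. Substituting each data point gives a linear system:
  9a + 3b + c = 19
  16a + 4b + c = 29
  25a + 5b + c = 41
Solving the system yields a = 1, b = 3, c = 1.
So g(n) = n^2 + 3n + 1.
The constant term is 1.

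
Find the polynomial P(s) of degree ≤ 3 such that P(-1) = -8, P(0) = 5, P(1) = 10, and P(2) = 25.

Using the Lagrange interpolation formula with nodes -1, 0, 1, 2:
  L_0(s) = s(s - 1)(s - 2) / -6
  L_1(s) = (s + 1)(s - 1)(s - 2) / 2
  L_2(s) = (s + 1)s(s - 2) / -2
  L_3(s) = (s + 1)s(s - 1) / 6
Then P(s) = -8·L_0(s) + 5·L_1(s) + 10·L_2(s) + 25·L_3(s).
Expanding and collecting terms gives P(s) = 3s^3 - 4s^2 + 6s + 5.
Check: P(1) = 10. ✓

P(s) = 3s^3 - 4s^2 + 6s + 5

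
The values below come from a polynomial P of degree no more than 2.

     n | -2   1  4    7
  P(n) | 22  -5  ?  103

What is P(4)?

On equispaced nodes a degree-2 polynomial has vanishing third forward difference, so
  - P(-2) + 3·P(1) - 3·P(4) + P(7) = 0.
Substituting the known values and solving for P(4):
  -3·P(4) = -66
  P(4) = 22.

22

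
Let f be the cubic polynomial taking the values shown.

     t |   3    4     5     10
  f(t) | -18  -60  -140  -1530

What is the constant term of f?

Write f(t) = at^3 + bt^2 + ct + d. Substituting each data point gives a linear system:
  27a + 9b + 3c + d = -18
  64a + 16b + 4c + d = -60
  125a + 25b + 5c + d = -140
  1000a + 100b + 10c + d = -1530
Solving the system yields a = -2, b = 5, c = -3, d = 0.
So f(t) = -2t^3 + 5t^2 - 3t.
The constant term is 0.

0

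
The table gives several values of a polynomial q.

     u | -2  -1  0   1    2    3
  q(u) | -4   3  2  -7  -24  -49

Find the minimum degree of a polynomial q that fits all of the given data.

Forward differences of the values at u = -2, -1, 0, 1, 2, 3:
  q  : -4  3  2  -7  -24  -49
  Δ  : 7  -1  -9  -17  -25
  Δ^2: -8  -8  -8  -8
  Δ^3: 0  0  0
  Δ^4: 0  0
  Δ^5: 0
The second differences are constant (-8) and nonzero, while all higher differences vanish, so the minimal degree is 2.

2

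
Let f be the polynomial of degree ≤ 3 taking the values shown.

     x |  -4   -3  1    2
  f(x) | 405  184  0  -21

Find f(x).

f(x) = -5x^3 + 5x^2 - x + 1

Using the Lagrange interpolation formula with nodes -4, -3, 1, 2:
  L_0(x) = (x + 3)(x - 1)(x - 2) / -30
  L_1(x) = (x + 4)(x - 1)(x - 2) / 20
  L_2(x) = (x + 4)(x + 3)(x - 2) / -20
  L_3(x) = (x + 4)(x + 3)(x - 1) / 30
Then f(x) = 405·L_0(x) + 184·L_1(x) + 0·L_2(x) - 21·L_3(x).
Expanding and collecting terms gives f(x) = -5x^3 + 5x^2 - x + 1.
Check: f(-3) = 184. ✓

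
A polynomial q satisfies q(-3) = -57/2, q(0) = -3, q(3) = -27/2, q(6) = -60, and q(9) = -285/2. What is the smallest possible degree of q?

2

Forward differences of the values at n = -3, 0, 3, 6, 9:
  q  : -57/2  -3  -27/2  -60  -285/2
  Δ  : 51/2  -21/2  -93/2  -165/2
  Δ^2: -36  -36  -36
  Δ^3: 0  0
  Δ^4: 0
The second differences are constant (-36) and nonzero, while all higher differences vanish, so the minimal degree is 2.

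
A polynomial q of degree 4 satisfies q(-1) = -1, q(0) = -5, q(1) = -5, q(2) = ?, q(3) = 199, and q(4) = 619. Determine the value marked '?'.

The 5 known points determine the degree-4 polynomial uniquely.
Write q(n) = an^4 + bn^3 + cn^2 + dn + e. Substituting each data point gives a linear system:
  a - b + c - d + e = -1
  e = -5
  a + b + c + d + e = -5
  81a + 27b + 9c + 3d + e = 199
  256a + 64b + 16c + 4d + e = 619
Solving the system yields a = 2, b = 2, c = 0, d = -4, e = -5.
So q(n) = 2n^4 + 2n^3 - 4n - 5.
Then q(2) = 35.

35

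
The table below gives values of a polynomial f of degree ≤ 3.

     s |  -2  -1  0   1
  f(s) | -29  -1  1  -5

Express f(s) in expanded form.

Write f(s) = as^3 + bs^2 + cs + d. Substituting each data point gives a linear system:
  -8a + 4b - 2c + d = -29
  -a + b - c + d = -1
  d = 1
  a + b + c + d = -5
Solving the system yields a = 3, b = -4, c = -5, d = 1.
So f(s) = 3s^3 - 4s^2 - 5s + 1.
Check: f(0) = 1. ✓

f(s) = 3s^3 - 4s^2 - 5s + 1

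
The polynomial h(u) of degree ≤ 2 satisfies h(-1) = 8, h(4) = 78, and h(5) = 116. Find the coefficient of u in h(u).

2

Write h(u) = au^2 + bu + c. Substituting each data point gives a linear system:
  a - b + c = 8
  16a + 4b + c = 78
  25a + 5b + c = 116
Solving the system yields a = 4, b = 2, c = 6.
So h(u) = 4u^2 + 2u + 6.
The coefficient of u is 2.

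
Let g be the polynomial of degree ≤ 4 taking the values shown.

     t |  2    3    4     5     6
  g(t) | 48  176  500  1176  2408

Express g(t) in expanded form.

g(t) = 2t^4 - 2t^3 + 6t^2 + 6t - 4

Using the Lagrange interpolation formula with nodes 2, 3, 4, 5, 6:
  L_0(t) = (t - 3)(t - 4)(t - 5)(t - 6) / 24
  L_1(t) = (t - 2)(t - 4)(t - 5)(t - 6) / -6
  L_2(t) = (t - 2)(t - 3)(t - 5)(t - 6) / 4
  L_3(t) = (t - 2)(t - 3)(t - 4)(t - 6) / -6
  L_4(t) = (t - 2)(t - 3)(t - 4)(t - 5) / 24
Then g(t) = 48·L_0(t) + 176·L_1(t) + 500·L_2(t) + 1176·L_3(t) + 2408·L_4(t).
Expanding and collecting terms gives g(t) = 2t^4 - 2t^3 + 6t^2 + 6t - 4.
Check: g(2) = 48. ✓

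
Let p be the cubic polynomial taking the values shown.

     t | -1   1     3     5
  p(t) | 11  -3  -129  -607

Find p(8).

Forward differences of the values at t = -1, 1, 3, 5:
  p  : 11  -3  -129  -607
  Δ  : -14  -126  -478
  Δ^2: -112  -352
  Δ^3: -240
The third differences are constant, confirming degree 3.
Interpolating (Newton forward form) and evaluating at t = 8 gives p(8) = -2509.

-2509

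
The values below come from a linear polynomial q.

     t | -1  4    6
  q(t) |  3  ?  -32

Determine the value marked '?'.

The 2 known points determine the degree-1 polynomial uniquely.
Write q(t) = at + b. Substituting each data point gives a linear system:
  -a + b = 3
  6a + b = -32
Solving the system yields a = -5, b = -2.
So q(t) = -5t - 2.
Then q(4) = -22.

-22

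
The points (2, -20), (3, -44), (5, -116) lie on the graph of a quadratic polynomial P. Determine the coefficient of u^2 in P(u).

-4

Write P(u) = au^2 + bu + c. Substituting each data point gives a linear system:
  4a + 2b + c = -20
  9a + 3b + c = -44
  25a + 5b + c = -116
Solving the system yields a = -4, b = -4, c = 4.
So P(u) = -4u^2 - 4u + 4.
The leading coefficient is -4.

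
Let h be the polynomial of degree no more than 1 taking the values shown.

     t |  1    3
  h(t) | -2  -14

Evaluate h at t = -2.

Write h(t) = at + b. Substituting each data point gives a linear system:
  a + b = -2
  3a + b = -14
Solving the system yields a = -6, b = 4.
So h(t) = -6t + 4.
Then h(-2) = 16.

16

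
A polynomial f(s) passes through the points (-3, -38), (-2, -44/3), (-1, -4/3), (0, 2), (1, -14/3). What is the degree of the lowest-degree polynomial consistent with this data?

Forward differences of the values at s = -3, -2, -1, 0, 1:
  f  : -38  -44/3  -4/3  2  -14/3
  Δ  : 70/3  40/3  10/3  -20/3
  Δ^2: -10  -10  -10
  Δ^3: 0  0
  Δ^4: 0
The second differences are constant (-10) and nonzero, while all higher differences vanish, so the minimal degree is 2.

2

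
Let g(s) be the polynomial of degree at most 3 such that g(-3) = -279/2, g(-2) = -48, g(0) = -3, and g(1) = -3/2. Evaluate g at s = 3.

159/2

Write g(s) = as^3 + bs^2 + cs + d. Substituting each data point gives a linear system:
  -27a + 9b - 3c + d = -279/2
  -8a + 4b - 2c + d = -48
  d = -3
  a + b + c + d = -3/2
Solving the system yields a = 4, b = -3, c = 1/2, d = -3.
So g(s) = 4s³ - 3s² + (1/2)s - 3.
Then g(3) = 159/2.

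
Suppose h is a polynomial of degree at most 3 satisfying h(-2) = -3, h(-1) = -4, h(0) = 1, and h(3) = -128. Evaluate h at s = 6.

Using the Lagrange interpolation formula with nodes -2, -1, 0, 3:
  L_0(s) = (s + 1)s(s - 3) / -10
  L_1(s) = (s + 2)s(s - 3) / 4
  L_2(s) = (s + 2)(s + 1)(s - 3) / -6
  L_3(s) = (s + 2)(s + 1)s / 60
Then h(s) = -3·L_0(s) - 4·L_1(s) + 1·L_2(s) - 128·L_3(s).
Expanding and collecting terms gives h(s) = -3s³ - 6s² + 2s + 1.
Evaluating at s = 6: h(6) = -851.

-851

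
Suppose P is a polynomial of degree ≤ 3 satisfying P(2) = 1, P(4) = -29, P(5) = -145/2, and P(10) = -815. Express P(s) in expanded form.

P(s) = -s^3 + (3/2)s^2 + 4s - 5

Write P(s) = as^3 + bs^2 + cs + d. Substituting each data point gives a linear system:
  8a + 4b + 2c + d = 1
  64a + 16b + 4c + d = -29
  125a + 25b + 5c + d = -145/2
  1000a + 100b + 10c + d = -815
Solving the system yields a = -1, b = 3/2, c = 4, d = -5.
So P(s) = -s^3 + (3/2)s^2 + 4s - 5.
Check: P(10) = -815. ✓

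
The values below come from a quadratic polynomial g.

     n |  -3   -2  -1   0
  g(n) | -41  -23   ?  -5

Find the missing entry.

-11

The 3 known points determine the degree-2 polynomial uniquely.
Write g(n) = an^2 + bn + c. Substituting each data point gives a linear system:
  9a - 3b + c = -41
  4a - 2b + c = -23
  c = -5
Solving the system yields a = -3, b = 3, c = -5.
So g(n) = -3n² + 3n - 5.
Then g(-1) = -11.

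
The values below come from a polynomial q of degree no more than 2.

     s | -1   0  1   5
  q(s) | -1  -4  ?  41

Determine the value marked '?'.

The 3 known points determine the degree-2 polynomial uniquely.
Write q(s) = as^2 + bs + c. Substituting each data point gives a linear system:
  a - b + c = -1
  c = -4
  25a + 5b + c = 41
Solving the system yields a = 2, b = -1, c = -4.
So q(s) = 2s^2 - s - 4.
Then q(1) = -3.

-3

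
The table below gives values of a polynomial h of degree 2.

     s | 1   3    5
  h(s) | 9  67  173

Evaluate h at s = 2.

32

Write h(s) = as^2 + bs + c. Substituting each data point gives a linear system:
  a + b + c = 9
  9a + 3b + c = 67
  25a + 5b + c = 173
Solving the system yields a = 6, b = 5, c = -2.
So h(s) = 6s^2 + 5s - 2.
Then h(2) = 32.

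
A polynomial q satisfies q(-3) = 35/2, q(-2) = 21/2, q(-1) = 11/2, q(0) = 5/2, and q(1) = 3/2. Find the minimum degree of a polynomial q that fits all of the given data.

Forward differences of the values at t = -3, -2, -1, 0, 1:
  q  : 35/2  21/2  11/2  5/2  3/2
  Δ  : -7  -5  -3  -1
  Δ^2: 2  2  2
  Δ^3: 0  0
  Δ^4: 0
The second differences are constant (2) and nonzero, while all higher differences vanish, so the minimal degree is 2.

2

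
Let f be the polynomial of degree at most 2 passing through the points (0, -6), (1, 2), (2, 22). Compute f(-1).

-2

Write f(u) = au^2 + bu + c. Substituting each data point gives a linear system:
  c = -6
  a + b + c = 2
  4a + 2b + c = 22
Solving the system yields a = 6, b = 2, c = -6.
So f(u) = 6u^2 + 2u - 6.
Then f(-1) = -2.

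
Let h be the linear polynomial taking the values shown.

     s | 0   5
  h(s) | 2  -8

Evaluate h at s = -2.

6

Using the Lagrange interpolation formula with nodes 0, 5:
  L_0(s) = (s - 5) / -5
  L_1(s) = s / 5
Then h(s) = 2·L_0(s) - 8·L_1(s).
Expanding and collecting terms gives h(s) = -2s + 2.
Evaluating at s = -2: h(-2) = 6.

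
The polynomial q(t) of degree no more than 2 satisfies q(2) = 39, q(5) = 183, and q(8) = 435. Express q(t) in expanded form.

q(t) = 6t^2 + 6t + 3

Write q(t) = at^2 + bt + c. Substituting each data point gives a linear system:
  4a + 2b + c = 39
  25a + 5b + c = 183
  64a + 8b + c = 435
Solving the system yields a = 6, b = 6, c = 3.
So q(t) = 6t² + 6t + 3.
Check: q(8) = 435. ✓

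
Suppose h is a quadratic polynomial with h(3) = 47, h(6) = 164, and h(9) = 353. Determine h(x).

h(x) = 4x^2 + 3x + 2

Write h(x) = ax^2 + bx + c. Substituting each data point gives a linear system:
  9a + 3b + c = 47
  36a + 6b + c = 164
  81a + 9b + c = 353
Solving the system yields a = 4, b = 3, c = 2.
So h(x) = 4x^2 + 3x + 2.
Check: h(3) = 47. ✓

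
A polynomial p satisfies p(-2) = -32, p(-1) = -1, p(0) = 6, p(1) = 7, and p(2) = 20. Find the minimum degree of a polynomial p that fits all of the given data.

3

Forward differences of the values at t = -2, -1, 0, 1, 2:
  p  : -32  -1  6  7  20
  Δ  : 31  7  1  13
  Δ^2: -24  -6  12
  Δ^3: 18  18
  Δ^4: 0
The third differences are constant (18) and nonzero, while all higher differences vanish, so the minimal degree is 3.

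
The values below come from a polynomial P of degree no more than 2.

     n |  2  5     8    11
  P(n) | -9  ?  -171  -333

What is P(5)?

-63

On equispaced nodes a degree-2 polynomial has vanishing third forward difference, so
  - P(2) + 3·P(5) - 3·P(8) + P(11) = 0.
Substituting the known values and solving for P(5):
  3·P(5) = -189
  P(5) = -63.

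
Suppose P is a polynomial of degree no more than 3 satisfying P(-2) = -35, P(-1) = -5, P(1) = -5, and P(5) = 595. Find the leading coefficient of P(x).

Write P(x) = ax^3 + bx^2 + cx + d. Substituting each data point gives a linear system:
  -8a + 4b - 2c + d = -35
  -a + b - c + d = -5
  a + b + c + d = -5
  125a + 25b + 5c + d = 595
Solving the system yields a = 5, b = 0, c = -5, d = -5.
So P(x) = 5x³ - 5x - 5.
The leading coefficient is 5.

5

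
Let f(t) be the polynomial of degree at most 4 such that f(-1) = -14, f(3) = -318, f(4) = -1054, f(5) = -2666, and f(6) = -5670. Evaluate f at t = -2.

-118

Write f(t) = at^4 + bt^3 + ct^2 + dt + e. Substituting each data point gives a linear system:
  a - b + c - d + e = -14
  81a + 27b + 9c + 3d + e = -318
  256a + 64b + 16c + 4d + e = -1054
  625a + 125b + 25c + 5d + e = -2666
  1296a + 216b + 36c + 6d + e = -5670
Solving the system yields a = -5, b = 4, c = -1, d = -2, e = -6.
So f(t) = -5t^4 + 4t^3 - t^2 - 2t - 6.
Then f(-2) = -118.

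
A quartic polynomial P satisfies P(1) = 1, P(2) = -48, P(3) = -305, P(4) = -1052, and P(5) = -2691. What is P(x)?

P(x) = -5x^4 + 3x^3 + 3x^2 - 4x + 4

Write P(x) = ax^4 + bx^3 + cx^2 + dx + e. Substituting each data point gives a linear system:
  a + b + c + d + e = 1
  16a + 8b + 4c + 2d + e = -48
  81a + 27b + 9c + 3d + e = -305
  256a + 64b + 16c + 4d + e = -1052
  625a + 125b + 25c + 5d + e = -2691
Solving the system yields a = -5, b = 3, c = 3, d = -4, e = 4.
So P(x) = -5x⁴ + 3x³ + 3x² - 4x + 4.
Check: P(3) = -305. ✓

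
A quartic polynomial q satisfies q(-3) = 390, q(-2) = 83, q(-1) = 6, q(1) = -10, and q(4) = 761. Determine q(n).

q(n) = 4n^4 - 3n^3 - 3n^2 - 5n - 3

Write q(n) = an^4 + bn^3 + cn^2 + dn + e. Substituting each data point gives a linear system:
  81a - 27b + 9c - 3d + e = 390
  16a - 8b + 4c - 2d + e = 83
  a - b + c - d + e = 6
  a + b + c + d + e = -10
  256a + 64b + 16c + 4d + e = 761
Solving the system yields a = 4, b = -3, c = -3, d = -5, e = -3.
So q(n) = 4n^4 - 3n^3 - 3n^2 - 5n - 3.
Check: q(-3) = 390. ✓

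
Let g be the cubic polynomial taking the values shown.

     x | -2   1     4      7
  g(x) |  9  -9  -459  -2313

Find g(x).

Write g(x) = ax^3 + bx^2 + cx + d. Substituting each data point gives a linear system:
  -8a + 4b - 2c + d = 9
  a + b + c + d = -9
  64a + 16b + 4c + d = -459
  343a + 49b + 7c + d = -2313
Solving the system yields a = -6, b = -6, c = 6, d = -3.
So g(x) = -6x³ - 6x² + 6x - 3.
Check: g(-2) = 9. ✓

g(x) = -6x^3 - 6x^2 + 6x - 3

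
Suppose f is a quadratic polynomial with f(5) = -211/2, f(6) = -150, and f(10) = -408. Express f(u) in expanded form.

Using the Lagrange interpolation formula with nodes 5, 6, 10:
  L_0(u) = (u - 6)(u - 10) / 5
  L_1(u) = (u - 5)(u - 10) / -4
  L_2(u) = (u - 5)(u - 6) / 20
Then f(u) = -211/2·L_0(u) - 150·L_1(u) - 408·L_2(u).
Expanding and collecting terms gives f(u) = -4u² - (1/2)u - 3.
Check: f(10) = -408. ✓

f(u) = -4u^2 - (1/2)u - 3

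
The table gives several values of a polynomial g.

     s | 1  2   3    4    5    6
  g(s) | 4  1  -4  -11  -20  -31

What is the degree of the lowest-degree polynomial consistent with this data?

2

Forward differences of the values at s = 1, 2, 3, 4, 5, 6:
  g  : 4  1  -4  -11  -20  -31
  Δ  : -3  -5  -7  -9  -11
  Δ^2: -2  -2  -2  -2
  Δ^3: 0  0  0
  Δ^4: 0  0
  Δ^5: 0
The second differences are constant (-2) and nonzero, while all higher differences vanish, so the minimal degree is 2.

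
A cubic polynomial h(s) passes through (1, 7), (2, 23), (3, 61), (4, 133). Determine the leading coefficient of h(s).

Write h(s) = as^3 + bs^2 + cs + d. Substituting each data point gives a linear system:
  a + b + c + d = 7
  8a + 4b + 2c + d = 23
  27a + 9b + 3c + d = 61
  64a + 16b + 4c + d = 133
Solving the system yields a = 2, b = -1, c = 5, d = 1.
So h(s) = 2s³ - s² + 5s + 1.
The leading coefficient is 2.

2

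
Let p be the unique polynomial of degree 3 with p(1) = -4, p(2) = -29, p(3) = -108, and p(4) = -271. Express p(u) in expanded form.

Write p(u) = au^3 + bu^2 + cu + d. Substituting each data point gives a linear system:
  a + b + c + d = -4
  8a + 4b + 2c + d = -29
  27a + 9b + 3c + d = -108
  64a + 16b + 4c + d = -271
Solving the system yields a = -5, b = 3, c = 1, d = -3.
So p(u) = -5u^3 + 3u^2 + u - 3.
Check: p(4) = -271. ✓

p(u) = -5u^3 + 3u^2 + u - 3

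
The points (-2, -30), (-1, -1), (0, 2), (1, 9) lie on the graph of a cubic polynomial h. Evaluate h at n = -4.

-286

Forward differences of the values at n = -2, -1, 0, 1:
  h  : -30  -1  2  9
  Δ  : 29  3  7
  Δ^2: -26  4
  Δ^3: 30
The third differences are constant, confirming degree 3.
Interpolating (Newton forward form) and evaluating at n = -4 gives h(-4) = -286.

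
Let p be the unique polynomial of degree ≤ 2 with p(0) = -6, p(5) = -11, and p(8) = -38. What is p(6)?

Write p(x) = ax^2 + bx + c. Substituting each data point gives a linear system:
  c = -6
  25a + 5b + c = -11
  64a + 8b + c = -38
Solving the system yields a = -1, b = 4, c = -6.
So p(x) = -x^2 + 4x - 6.
Then p(6) = -18.

-18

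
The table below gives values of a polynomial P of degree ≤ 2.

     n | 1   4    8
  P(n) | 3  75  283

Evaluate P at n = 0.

Using the Lagrange interpolation formula with nodes 1, 4, 8:
  L_0(n) = (n - 4)(n - 8) / 21
  L_1(n) = (n - 1)(n - 8) / -12
  L_2(n) = (n - 1)(n - 4) / 28
Then P(n) = 3·L_0(n) + 75·L_1(n) + 283·L_2(n).
Expanding and collecting terms gives P(n) = 4n^2 + 4n - 5.
Evaluating at n = 0: P(0) = -5.

-5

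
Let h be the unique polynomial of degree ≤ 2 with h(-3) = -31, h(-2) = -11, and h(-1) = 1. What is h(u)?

Using the Lagrange interpolation formula with nodes -3, -2, -1:
  L_0(u) = (u + 2)(u + 1) / 2
  L_1(u) = (u + 3)(u + 1) / -1
  L_2(u) = (u + 3)(u + 2) / 2
Then h(u) = -31·L_0(u) - 11·L_1(u) + 1·L_2(u).
Expanding and collecting terms gives h(u) = -4u² + 5.
Check: h(-3) = -31. ✓

h(u) = -4u^2 + 5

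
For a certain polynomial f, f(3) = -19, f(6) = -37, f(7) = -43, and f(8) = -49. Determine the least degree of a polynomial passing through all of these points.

1

Divided differences on the nodes 3, 6, 7, 8:
  order 0: -19  -37  -43  -49
  order 1: -6  -6  -6
  order 2: 0  0
  order 3: 0
The order-1 divided differences are all -6 (nonzero) and every higher order vanishes, so the data lies on a polynomial of degree exactly 1.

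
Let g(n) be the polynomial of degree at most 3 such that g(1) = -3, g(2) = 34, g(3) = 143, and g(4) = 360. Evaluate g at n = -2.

-42

Forward differences of the values at n = 1, 2, 3, 4:
  g  : -3  34  143  360
  Δ  : 37  109  217
  Δ^2: 72  108
  Δ^3: 36
The third differences are constant, confirming degree 3.
Interpolating (Newton forward form) and evaluating at n = -2 gives g(-2) = -42.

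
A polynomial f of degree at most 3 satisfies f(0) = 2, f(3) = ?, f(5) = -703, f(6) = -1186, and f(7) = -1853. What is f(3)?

-169

The 4 known points determine the degree-3 polynomial uniquely.
Write f(u) = au^3 + bu^2 + cu + d. Substituting each data point gives a linear system:
  d = 2
  125a + 25b + 5c + d = -703
  216a + 36b + 6c + d = -1186
  343a + 49b + 7c + d = -1853
Solving the system yields a = -5, b = -2, c = -6, d = 2.
So f(u) = -5u³ - 2u² - 6u + 2.
Then f(3) = -169.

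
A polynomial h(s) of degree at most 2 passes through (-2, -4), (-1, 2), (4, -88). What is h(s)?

h(s) = -4s^2 - 6s

Using the Lagrange interpolation formula with nodes -2, -1, 4:
  L_0(s) = (s + 1)(s - 4) / 6
  L_1(s) = (s + 2)(s - 4) / -5
  L_2(s) = (s + 2)(s + 1) / 30
Then h(s) = -4·L_0(s) + 2·L_1(s) - 88·L_2(s).
Expanding and collecting terms gives h(s) = -4s^2 - 6s.
Check: h(-2) = -4. ✓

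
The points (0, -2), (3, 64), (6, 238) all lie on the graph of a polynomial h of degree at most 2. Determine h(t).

Using the Lagrange interpolation formula with nodes 0, 3, 6:
  L_0(t) = (t - 3)(t - 6) / 18
  L_1(t) = t(t - 6) / -9
  L_2(t) = t(t - 3) / 18
Then h(t) = -2·L_0(t) + 64·L_1(t) + 238·L_2(t).
Expanding and collecting terms gives h(t) = 6t^2 + 4t - 2.
Check: h(6) = 238. ✓

h(t) = 6t^2 + 4t - 2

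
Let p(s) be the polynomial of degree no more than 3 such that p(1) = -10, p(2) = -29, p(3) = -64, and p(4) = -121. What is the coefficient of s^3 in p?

Write p(s) = as^3 + bs^2 + cs + d. Substituting each data point gives a linear system:
  a + b + c + d = -10
  8a + 4b + 2c + d = -29
  27a + 9b + 3c + d = -64
  64a + 16b + 4c + d = -121
Solving the system yields a = -1, b = -2, c = -6, d = -1.
So p(s) = -s^3 - 2s^2 - 6s - 1.
The leading coefficient is -1.

-1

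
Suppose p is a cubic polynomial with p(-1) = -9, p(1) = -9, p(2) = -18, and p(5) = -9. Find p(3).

Write p(t) = at^3 + bt^2 + ct + d. Substituting each data point gives a linear system:
  -a + b - c + d = -9
  a + b + c + d = -9
  8a + 4b + 2c + d = -18
  125a + 25b + 5c + d = -9
Solving the system yields a = 1, b = -5, c = -1, d = -4.
So p(t) = t^3 - 5t^2 - t - 4.
Then p(3) = -25.

-25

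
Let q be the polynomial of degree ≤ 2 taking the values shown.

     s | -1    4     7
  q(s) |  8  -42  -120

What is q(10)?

Using the Lagrange interpolation formula with nodes -1, 4, 7:
  L_0(s) = (s - 4)(s - 7) / 40
  L_1(s) = (s + 1)(s - 7) / -15
  L_2(s) = (s + 1)(s - 4) / 24
Then q(s) = 8·L_0(s) - 42·L_1(s) - 120·L_2(s).
Expanding and collecting terms gives q(s) = -2s² - 4s + 6.
Evaluating at s = 10: q(10) = -234.

-234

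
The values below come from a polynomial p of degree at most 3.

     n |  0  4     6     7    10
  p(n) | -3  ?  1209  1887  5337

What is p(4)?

The 4 known points determine the degree-3 polynomial uniquely.
Write p(n) = an^3 + bn^2 + cn + d. Substituting each data point gives a linear system:
  d = -3
  216a + 36b + 6c + d = 1209
  343a + 49b + 7c + d = 1887
  1000a + 100b + 10c + d = 5337
Solving the system yields a = 5, b = 3, c = 4, d = -3.
So p(n) = 5n^3 + 3n^2 + 4n - 3.
Then p(4) = 381.

381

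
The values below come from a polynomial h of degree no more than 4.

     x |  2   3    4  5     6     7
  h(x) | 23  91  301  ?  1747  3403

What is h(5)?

On equispaced nodes a degree-4 polynomial has vanishing fifth forward difference, so
  - h(2) + 5·h(3) - 10·h(4) + 10·h(5) - 5·h(6) + h(7) = 0.
Substituting the known values and solving for h(5):
  10·h(5) = 7910
  h(5) = 791.

791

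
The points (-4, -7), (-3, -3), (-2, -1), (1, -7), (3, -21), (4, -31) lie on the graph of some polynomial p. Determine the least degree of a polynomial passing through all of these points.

2

Divided differences on the nodes -4, -3, -2, 1, 3, 4:
  order 0: -7  -3  -1  -7  -21  -31
  order 1: 4  2  -2  -7  -10
  order 2: -1  -1  -1  -1
  order 3: 0  0  0
  order 4: 0  0
  order 5: 0
The order-2 divided differences are all -1 (nonzero) and every higher order vanishes, so the data lies on a polynomial of degree exactly 2.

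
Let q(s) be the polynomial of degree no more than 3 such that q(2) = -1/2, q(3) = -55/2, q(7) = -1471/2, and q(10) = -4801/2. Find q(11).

-6535/2

Using the Lagrange interpolation formula with nodes 2, 3, 7, 10:
  L_0(s) = (s - 3)(s - 7)(s - 10) / -40
  L_1(s) = (s - 2)(s - 7)(s - 10) / 28
  L_2(s) = (s - 2)(s - 3)(s - 10) / -60
  L_3(s) = (s - 2)(s - 3)(s - 7) / 168
Then q(s) = -1/2·L_0(s) - 55/2·L_1(s) - 1471/2·L_2(s) - 4801/2·L_3(s).
Expanding and collecting terms gives q(s) = -3s³ + 6s² - 1/2.
Evaluating at s = 11: q(11) = -6535/2.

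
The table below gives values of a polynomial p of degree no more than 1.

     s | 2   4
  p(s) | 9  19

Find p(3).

14

Write p(s) = as + b. Substituting each data point gives a linear system:
  2a + b = 9
  4a + b = 19
Solving the system yields a = 5, b = -1.
So p(s) = 5s - 1.
Then p(3) = 14.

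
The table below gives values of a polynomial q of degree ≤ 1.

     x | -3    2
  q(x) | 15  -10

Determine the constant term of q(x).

0

Write q(x) = ax + b. Substituting each data point gives a linear system:
  -3a + b = 15
  2a + b = -10
Solving the system yields a = -5, b = 0.
So q(x) = -5x.
The constant term is 0.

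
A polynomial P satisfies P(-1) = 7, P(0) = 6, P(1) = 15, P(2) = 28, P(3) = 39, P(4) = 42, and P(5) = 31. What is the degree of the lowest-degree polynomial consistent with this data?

Forward differences of the values at n = -1, 0, 1, 2, 3, 4, 5:
  P  : 7  6  15  28  39  42  31
  Δ  : -1  9  13  11  3  -11
  Δ^2: 10  4  -2  -8  -14
  Δ^3: -6  -6  -6  -6
  Δ^4: 0  0  0
  Δ^5: 0  0
  Δ^6: 0
The third differences are constant (-6) and nonzero, while all higher differences vanish, so the minimal degree is 3.

3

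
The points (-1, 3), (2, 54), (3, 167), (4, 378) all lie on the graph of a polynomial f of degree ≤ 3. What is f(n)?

f(n) = 5n^3 + 4n^2 - 2n + 2

Write f(n) = an^3 + bn^2 + cn + d. Substituting each data point gives a linear system:
  -a + b - c + d = 3
  8a + 4b + 2c + d = 54
  27a + 9b + 3c + d = 167
  64a + 16b + 4c + d = 378
Solving the system yields a = 5, b = 4, c = -2, d = 2.
So f(n) = 5n^3 + 4n^2 - 2n + 2.
Check: f(4) = 378. ✓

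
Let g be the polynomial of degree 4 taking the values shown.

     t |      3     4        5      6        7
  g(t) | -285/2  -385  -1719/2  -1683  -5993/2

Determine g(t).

g(t) = -t^4 - (3/2)t^3 - t^2 - 5t + 3

Write g(t) = at^4 + bt^3 + ct^2 + dt + e. Substituting each data point gives a linear system:
  81a + 27b + 9c + 3d + e = -285/2
  256a + 64b + 16c + 4d + e = -385
  625a + 125b + 25c + 5d + e = -1719/2
  1296a + 216b + 36c + 6d + e = -1683
  2401a + 343b + 49c + 7d + e = -5993/2
Solving the system yields a = -1, b = -3/2, c = -1, d = -5, e = 3.
So g(t) = -t⁴ - (3/2)t³ - t² - 5t + 3.
Check: g(5) = -1719/2. ✓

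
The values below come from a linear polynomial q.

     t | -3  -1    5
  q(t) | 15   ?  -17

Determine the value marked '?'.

7

The 2 known points determine the degree-1 polynomial uniquely.
Write q(t) = at + b. Substituting each data point gives a linear system:
  -3a + b = 15
  5a + b = -17
Solving the system yields a = -4, b = 3.
So q(t) = -4t + 3.
Then q(-1) = 7.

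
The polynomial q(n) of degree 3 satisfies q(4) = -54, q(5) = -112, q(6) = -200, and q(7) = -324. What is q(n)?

q(n) = -n^3 + 3n - 2

Write q(n) = an^3 + bn^2 + cn + d. Substituting each data point gives a linear system:
  64a + 16b + 4c + d = -54
  125a + 25b + 5c + d = -112
  216a + 36b + 6c + d = -200
  343a + 49b + 7c + d = -324
Solving the system yields a = -1, b = 0, c = 3, d = -2.
So q(n) = -n^3 + 3n - 2.
Check: q(4) = -54. ✓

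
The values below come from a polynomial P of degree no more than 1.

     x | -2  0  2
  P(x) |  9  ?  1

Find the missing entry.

The 2 known points determine the degree-1 polynomial uniquely.
Write P(x) = ax + b. Substituting each data point gives a linear system:
  -2a + b = 9
  2a + b = 1
Solving the system yields a = -2, b = 5.
So P(x) = -2x + 5.
Then P(0) = 5.

5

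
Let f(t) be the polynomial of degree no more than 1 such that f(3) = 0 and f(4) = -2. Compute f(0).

Write f(t) = at + b. Substituting each data point gives a linear system:
  3a + b = 0
  4a + b = -2
Solving the system yields a = -2, b = 6.
So f(t) = -2t + 6.
Then f(0) = 6.

6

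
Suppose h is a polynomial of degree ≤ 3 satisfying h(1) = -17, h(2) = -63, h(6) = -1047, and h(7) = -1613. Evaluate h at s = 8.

-2355

Write h(s) = as^3 + bs^2 + cs + d. Substituting each data point gives a linear system:
  a + b + c + d = -17
  8a + 4b + 2c + d = -63
  216a + 36b + 6c + d = -1047
  343a + 49b + 7c + d = -1613
Solving the system yields a = -4, b = -4, c = -6, d = -3.
So h(s) = -4s³ - 4s² - 6s - 3.
Then h(8) = -2355.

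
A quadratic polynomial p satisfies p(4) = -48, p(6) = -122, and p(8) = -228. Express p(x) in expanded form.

Write p(x) = ax^2 + bx + c. Substituting each data point gives a linear system:
  16a + 4b + c = -48
  36a + 6b + c = -122
  64a + 8b + c = -228
Solving the system yields a = -4, b = 3, c = 4.
So p(x) = -4x² + 3x + 4.
Check: p(8) = -228. ✓

p(x) = -4x^2 + 3x + 4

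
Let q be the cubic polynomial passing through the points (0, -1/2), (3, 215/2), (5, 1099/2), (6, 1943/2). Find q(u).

Write q(u) = au^3 + bu^2 + cu + d. Substituting each data point gives a linear system:
  d = -1/2
  27a + 9b + 3c + d = 215/2
  125a + 25b + 5c + d = 1099/2
  216a + 36b + 6c + d = 1943/2
Solving the system yields a = 5, b = -3, c = 0, d = -1/2.
So q(u) = 5u³ - 3u² - 1/2.
Check: q(6) = 1943/2. ✓

q(u) = 5u^3 - 3u^2 - 1/2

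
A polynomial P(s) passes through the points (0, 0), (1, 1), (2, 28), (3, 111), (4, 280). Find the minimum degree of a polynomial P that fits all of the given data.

3

Forward differences of the values at s = 0, 1, 2, 3, 4:
  P  : 0  1  28  111  280
  Δ  : 1  27  83  169
  Δ^2: 26  56  86
  Δ^3: 30  30
  Δ^4: 0
The third differences are constant (30) and nonzero, while all higher differences vanish, so the minimal degree is 3.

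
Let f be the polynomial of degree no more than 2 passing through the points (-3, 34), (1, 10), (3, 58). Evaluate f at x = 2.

29

Using the Lagrange interpolation formula with nodes -3, 1, 3:
  L_0(x) = (x - 1)(x - 3) / 24
  L_1(x) = (x + 3)(x - 3) / -8
  L_2(x) = (x + 3)(x - 1) / 12
Then f(x) = 34·L_0(x) + 10·L_1(x) + 58·L_2(x).
Expanding and collecting terms gives f(x) = 5x² + 4x + 1.
Evaluating at x = 2: f(2) = 29.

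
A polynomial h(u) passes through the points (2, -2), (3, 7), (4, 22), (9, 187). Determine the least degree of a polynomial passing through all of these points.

2

Divided differences on the nodes 2, 3, 4, 9:
  order 0: -2  7  22  187
  order 1: 9  15  33
  order 2: 3  3
  order 3: 0
The order-2 divided differences are all 3 (nonzero) and every higher order vanishes, so the data lies on a polynomial of degree exactly 2.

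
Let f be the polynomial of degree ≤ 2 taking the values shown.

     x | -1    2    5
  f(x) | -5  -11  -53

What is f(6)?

Using the Lagrange interpolation formula with nodes -1, 2, 5:
  L_0(x) = (x - 2)(x - 5) / 18
  L_1(x) = (x + 1)(x - 5) / -9
  L_2(x) = (x + 1)(x - 2) / 18
Then f(x) = -5·L_0(x) - 11·L_1(x) - 53·L_2(x).
Expanding and collecting terms gives f(x) = -2x^2 - 3.
Evaluating at x = 6: f(6) = -75.

-75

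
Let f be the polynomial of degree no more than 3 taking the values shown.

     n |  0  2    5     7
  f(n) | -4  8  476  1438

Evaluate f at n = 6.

872

Write f(n) = an^3 + bn^2 + cn + d. Substituting each data point gives a linear system:
  d = -4
  8a + 4b + 2c + d = 8
  125a + 25b + 5c + d = 476
  343a + 49b + 7c + d = 1438
Solving the system yields a = 5, b = -5, c = -4, d = -4.
So f(n) = 5n³ - 5n² - 4n - 4.
Then f(6) = 872.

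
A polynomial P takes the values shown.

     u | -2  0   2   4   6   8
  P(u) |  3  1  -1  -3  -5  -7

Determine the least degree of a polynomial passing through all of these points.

1

Forward differences of the values at u = -2, 0, 2, 4, 6, 8:
  P  : 3  1  -1  -3  -5  -7
  Δ  : -2  -2  -2  -2  -2
  Δ^2: 0  0  0  0
  Δ^3: 0  0  0
  Δ^4: 0  0
  Δ^5: 0
The first differences are constant (-2) and nonzero, while all higher differences vanish, so the minimal degree is 1.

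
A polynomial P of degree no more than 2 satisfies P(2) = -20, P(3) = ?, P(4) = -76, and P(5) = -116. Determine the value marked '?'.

On equispaced nodes a degree-2 polynomial has vanishing third forward difference, so
  - P(2) + 3·P(3) - 3·P(4) + P(5) = 0.
Substituting the known values and solving for P(3):
  3·P(3) = -132
  P(3) = -44.

-44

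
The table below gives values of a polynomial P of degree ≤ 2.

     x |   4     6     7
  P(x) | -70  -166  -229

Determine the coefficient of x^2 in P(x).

Write P(x) = ax^2 + bx + c. Substituting each data point gives a linear system:
  16a + 4b + c = -70
  36a + 6b + c = -166
  49a + 7b + c = -229
Solving the system yields a = -5, b = 2, c = 2.
So P(x) = -5x^2 + 2x + 2.
The leading coefficient is -5.

-5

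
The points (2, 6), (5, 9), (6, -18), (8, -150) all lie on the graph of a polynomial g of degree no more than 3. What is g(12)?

-894

Write g(n) = an^3 + bn^2 + cn + d. Substituting each data point gives a linear system:
  8a + 4b + 2c + d = 6
  125a + 25b + 5c + d = 9
  216a + 36b + 6c + d = -18
  512a + 64b + 8c + d = -150
Solving the system yields a = -1, b = 6, c = -2, d = -6.
So g(n) = -n³ + 6n² - 2n - 6.
Then g(12) = -894.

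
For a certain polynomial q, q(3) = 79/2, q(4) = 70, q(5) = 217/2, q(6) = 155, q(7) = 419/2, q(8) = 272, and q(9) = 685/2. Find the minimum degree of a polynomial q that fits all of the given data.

Forward differences of the values at t = 3, 4, 5, 6, 7, 8, 9:
  q  : 79/2  70  217/2  155  419/2  272  685/2
  Δ  : 61/2  77/2  93/2  109/2  125/2  141/2
  Δ^2: 8  8  8  8  8
  Δ^3: 0  0  0  0
  Δ^4: 0  0  0
  Δ^5: 0  0
  Δ^6: 0
The second differences are constant (8) and nonzero, while all higher differences vanish, so the minimal degree is 2.

2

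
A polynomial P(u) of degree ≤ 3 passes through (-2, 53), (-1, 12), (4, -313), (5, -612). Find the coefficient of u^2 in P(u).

Write P(u) = au^3 + bu^2 + cu + d. Substituting each data point gives a linear system:
  -8a + 4b - 2c + d = 53
  -a + b - c + d = 12
  64a + 16b + 4c + d = -313
  125a + 25b + 5c + d = -612
Solving the system yields a = -5, b = 1, c = -3, d = 3.
So P(u) = -5u^3 + u^2 - 3u + 3.
The coefficient of u^2 is 1.

1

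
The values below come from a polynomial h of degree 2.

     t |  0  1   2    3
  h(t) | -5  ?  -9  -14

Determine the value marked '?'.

The 3 known points determine the degree-2 polynomial uniquely.
Write h(t) = at^2 + bt + c. Substituting each data point gives a linear system:
  c = -5
  4a + 2b + c = -9
  9a + 3b + c = -14
Solving the system yields a = -1, b = 0, c = -5.
So h(t) = -t^2 - 5.
Then h(1) = -6.

-6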